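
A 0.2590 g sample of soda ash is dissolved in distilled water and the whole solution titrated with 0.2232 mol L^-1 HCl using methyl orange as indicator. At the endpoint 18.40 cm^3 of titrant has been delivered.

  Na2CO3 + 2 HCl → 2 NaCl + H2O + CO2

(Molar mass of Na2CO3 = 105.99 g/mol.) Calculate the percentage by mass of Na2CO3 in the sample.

84.03 %

n(HCl) = 0.01840 L × 0.2232 mol/L = 4.107 × 10^-3 mol
From the 1:2 ratio, n(Na2CO3) = 1/2 × 4.107 × 10^-3 = 2.053 × 10^-3 mol
mass of Na2CO3 = 2.053 × 10^-3 × 105.99 g/mol = 0.2176 g
% Na2CO3 = 0.2176 / 0.2590 × 100 = 84.03 %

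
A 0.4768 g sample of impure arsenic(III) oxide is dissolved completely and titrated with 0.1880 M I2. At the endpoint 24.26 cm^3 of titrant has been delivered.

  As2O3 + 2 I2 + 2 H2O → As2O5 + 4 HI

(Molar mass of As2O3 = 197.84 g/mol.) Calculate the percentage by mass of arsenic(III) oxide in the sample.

94.62 %

n(I2) = 0.02426 L × 0.1880 mol/L = 4.561 × 10^-3 mol
From the 1:2 ratio, n(As2O3) = 1/2 × 4.561 × 10^-3 = 2.280 × 10^-3 mol
mass of As2O3 = 2.280 × 10^-3 × 197.84 g/mol = 0.4512 g
% As2O3 = 0.4512 / 0.4768 × 100 = 94.62 %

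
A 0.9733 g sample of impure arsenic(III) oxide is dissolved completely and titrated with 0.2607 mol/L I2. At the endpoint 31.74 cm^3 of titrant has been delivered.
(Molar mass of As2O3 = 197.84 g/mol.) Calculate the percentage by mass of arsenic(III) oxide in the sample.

84.10 %

As2O3 + 2 I2 + 2 H2O → As2O5 + 4 HI
n(I2) = 0.03174 L × 0.2607 mol/L = 8.275 × 10^-3 mol
From the 1:2 ratio, n(As2O3) = 1/2 × 8.275 × 10^-3 = 4.137 × 10^-3 mol
mass of As2O3 = 4.137 × 10^-3 × 197.84 g/mol = 0.8185 g
% As2O3 = 0.8185 / 0.9733 × 100 = 84.10 %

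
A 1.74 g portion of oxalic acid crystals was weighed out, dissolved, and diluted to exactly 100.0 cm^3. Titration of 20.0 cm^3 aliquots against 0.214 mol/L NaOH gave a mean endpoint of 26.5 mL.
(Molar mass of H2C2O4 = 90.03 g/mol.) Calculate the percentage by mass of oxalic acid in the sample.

73.4 %

H2C2O4 + 2 NaOH → Na2C2O4 + 2 H2O
n(NaOH) per titration = 0.0265 × 0.214 = 5.67 × 10^-3 mol
From the 1:2 ratio, n(H2C2O4) in each aliquot = 1/2 × 5.67 × 10^-3 = 2.84 × 10^-3 mol
n(H2C2O4) in the whole flask = 2.84 × 10^-3 × 100.0/20.0 = 0.0142 mol
mass of H2C2O4 = 0.0142 × 90.03 = 1.28 g
% H2C2O4 = 1.28 / 1.74 × 100 = 73.4 %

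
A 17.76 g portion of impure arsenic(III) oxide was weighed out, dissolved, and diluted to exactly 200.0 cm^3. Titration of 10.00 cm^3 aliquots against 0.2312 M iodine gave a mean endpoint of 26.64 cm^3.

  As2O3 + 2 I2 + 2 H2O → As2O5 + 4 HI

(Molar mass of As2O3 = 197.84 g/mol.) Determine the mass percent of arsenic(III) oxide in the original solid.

68.61 %

n(I2) per titration = 0.02664 × 0.2312 = 6.159 × 10^-3 mol
From the 1:2 ratio, n(As2O3) in each aliquot = 1/2 × 6.159 × 10^-3 = 3.080 × 10^-3 mol
n(As2O3) in the whole flask = 3.080 × 10^-3 × 200.0/10.00 = 0.06159 mol
mass of As2O3 = 0.06159 × 197.84 = 12.19 g
% As2O3 = 12.19 / 17.76 × 100 = 68.61 %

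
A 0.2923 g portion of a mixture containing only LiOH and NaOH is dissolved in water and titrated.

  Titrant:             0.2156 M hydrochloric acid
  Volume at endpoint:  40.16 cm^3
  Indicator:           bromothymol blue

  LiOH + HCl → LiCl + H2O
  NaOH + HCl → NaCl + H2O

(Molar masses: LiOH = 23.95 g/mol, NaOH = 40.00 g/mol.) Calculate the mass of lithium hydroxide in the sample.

n(HCl) = 0.04016 × 0.2156 = 8.658 × 10^-3 mol
Let x = n(LiOH), y = n(NaOH).
Titrant: 1x + 1y = 8.658 × 10^-3;  mass: 23.95x + 40.00y = 0.2923
Solving, x = 3.367 × 10^-3 mol, y = 5.292 × 10^-3 mol
mass of LiOH = 3.367 × 10^-3 × 23.95 = 0.08064 g

0.08064 g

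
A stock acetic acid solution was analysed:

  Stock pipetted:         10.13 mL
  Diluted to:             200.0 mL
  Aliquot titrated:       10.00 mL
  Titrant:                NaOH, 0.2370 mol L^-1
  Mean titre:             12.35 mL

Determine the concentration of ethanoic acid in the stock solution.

CH3COOH + NaOH → CH3COONa + H2O
n(NaOH) = 0.01235 × 0.2370 = 2.927 × 10^-3 mol
n(CH3COOH) in the aliquot = 2.927 × 10^-3 mol (1:1 ratio)
[CH3COOH]_dilute = 2.927 × 10^-3 / 0.01000 = 0.2927 mol/L
Dilution factor = 200.0 / 10.13 = 19.74
[CH3COOH]_stock = 0.2927 × 19.74 = 5.779 mol/L

5.779 mol/L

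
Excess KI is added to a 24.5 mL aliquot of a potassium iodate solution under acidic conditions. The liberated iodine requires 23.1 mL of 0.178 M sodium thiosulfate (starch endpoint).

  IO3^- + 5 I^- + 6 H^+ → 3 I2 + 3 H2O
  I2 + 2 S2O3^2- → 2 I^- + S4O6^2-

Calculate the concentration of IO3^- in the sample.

0.0280 M

n(S2O3^2-) = 0.0231 × 0.178 = 4.11 × 10^-3 mol
n(I2) = n(S2O3^2-)/2 = 2.06 × 10^-3 mol
From the 1:3 ratio, n(IO3^-) in the aliquot = 1/3 × 2.06 × 10^-3 = 6.85 × 10^-4 mol
[IO3^-] = 6.85 × 10^-4 / 0.0245 = 0.0280 mol/L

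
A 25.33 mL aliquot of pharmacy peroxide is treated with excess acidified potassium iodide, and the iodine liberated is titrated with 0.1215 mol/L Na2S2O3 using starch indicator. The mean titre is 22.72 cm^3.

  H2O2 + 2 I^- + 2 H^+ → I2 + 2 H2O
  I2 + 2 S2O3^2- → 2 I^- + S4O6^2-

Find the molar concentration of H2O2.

0.05449 mol/L

n(S2O3^2-) = 0.02272 × 0.1215 = 2.760 × 10^-3 mol
n(I2) = n(S2O3^2-)/2 = 1.380 × 10^-3 mol
n(H2O2) in the aliquot = 1.380 × 10^-3 mol (1:1 ratio)
[H2O2] = 1.380 × 10^-3 / 0.02533 = 0.05449 mol/L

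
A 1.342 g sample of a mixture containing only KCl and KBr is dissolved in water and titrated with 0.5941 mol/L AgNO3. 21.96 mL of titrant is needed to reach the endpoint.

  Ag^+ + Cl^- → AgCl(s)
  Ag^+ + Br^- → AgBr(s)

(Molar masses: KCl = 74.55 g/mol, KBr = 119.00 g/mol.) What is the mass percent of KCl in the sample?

n(AgNO3) = 0.02196 × 0.5941 = 0.01305 mol
Let x = n(KCl), y = n(KBr).
Titrant: 1x + 1y = 0.01305;  mass: 74.55x + 119.00y = 1.342
Solving, x = 4.736 × 10^-3 mol, y = 8.310 × 10^-3 mol
mass of KCl = 4.736 × 10^-3 × 74.55 = 0.3531 g
% KCl = 0.3531 / 1.342 × 100 = 26.31 %

26.31 %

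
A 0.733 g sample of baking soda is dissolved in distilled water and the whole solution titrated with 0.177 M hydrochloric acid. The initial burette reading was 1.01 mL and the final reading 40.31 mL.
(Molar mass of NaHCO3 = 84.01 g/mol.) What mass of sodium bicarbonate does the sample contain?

0.584 g

NaHCO3 + HCl → NaCl + H2O + CO2
n(HCl) = 0.0393 L × 0.177 mol/L = 6.96 × 10^-3 mol
n(NaHCO3) = 6.96 × 10^-3 mol (1:1 ratio)
mass of NaHCO3 = 6.96 × 10^-3 × 84.01 g/mol = 0.584 g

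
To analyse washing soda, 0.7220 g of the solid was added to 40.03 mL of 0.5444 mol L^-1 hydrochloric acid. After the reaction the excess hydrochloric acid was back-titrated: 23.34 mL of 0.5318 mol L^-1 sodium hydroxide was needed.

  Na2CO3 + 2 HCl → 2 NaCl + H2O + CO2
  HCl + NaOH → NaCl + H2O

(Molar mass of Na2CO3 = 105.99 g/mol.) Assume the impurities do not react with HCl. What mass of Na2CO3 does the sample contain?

n(HCl) added = 0.04003 × 0.5444 = 0.02179 mol
n(NaOH) used in back-titration = 0.02334 × 0.5318 = 0.01241 mol
n(HCl) left over = 0.01241 mol (1:1 ratio)
n(HCl) consumed by analyte = 0.02179 − 0.01241 = 9.380 × 10^-3 mol
From the 1:2 ratio, n(Na2CO3) = 1/2 × 9.380 × 10^-3 = 4.690 × 10^-3 mol
mass of Na2CO3 = 4.690 × 10^-3 × 105.99 = 0.4971 g

0.4971 g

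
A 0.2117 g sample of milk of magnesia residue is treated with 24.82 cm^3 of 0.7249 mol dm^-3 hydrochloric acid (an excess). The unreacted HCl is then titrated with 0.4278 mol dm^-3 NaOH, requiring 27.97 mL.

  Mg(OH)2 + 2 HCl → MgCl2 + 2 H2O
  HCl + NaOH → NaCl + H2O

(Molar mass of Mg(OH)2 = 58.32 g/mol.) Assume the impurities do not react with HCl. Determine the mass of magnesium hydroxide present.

0.1757 g

n(HCl) added = 0.02482 × 0.7249 = 0.01799 mol
n(NaOH) used in back-titration = 0.02797 × 0.4278 = 0.01197 mol
n(HCl) left over = 0.01197 mol (1:1 ratio)
n(HCl) consumed by analyte = 0.01799 − 0.01197 = 6.026 × 10^-3 mol
From the 1:2 ratio, n(Mg(OH)2) = 1/2 × 6.026 × 10^-3 = 3.013 × 10^-3 mol
mass of Mg(OH)2 = 3.013 × 10^-3 × 58.32 = 0.1757 g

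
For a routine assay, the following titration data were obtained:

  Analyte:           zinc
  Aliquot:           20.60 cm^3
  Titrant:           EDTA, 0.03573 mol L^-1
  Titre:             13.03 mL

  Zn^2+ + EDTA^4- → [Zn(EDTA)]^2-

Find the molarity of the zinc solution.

n(EDTA) = 0.01303 L × 0.03573 mol/L = 4.656 × 10^-4 mol
n(Zn2+) = 4.656 × 10^-4 mol (1:1 mole ratio)
[Zn2+] = 4.656 × 10^-4 mol / 0.02060 L = 0.02260 mol/L

0.02260 mol/L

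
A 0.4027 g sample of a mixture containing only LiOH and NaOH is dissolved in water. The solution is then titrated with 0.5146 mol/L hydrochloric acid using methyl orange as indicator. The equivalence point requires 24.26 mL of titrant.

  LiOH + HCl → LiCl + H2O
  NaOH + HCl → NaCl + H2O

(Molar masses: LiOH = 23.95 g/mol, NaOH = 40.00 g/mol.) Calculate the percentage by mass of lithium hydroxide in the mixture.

n(HCl) = 0.02426 × 0.5146 = 0.01248 mol
Let x = n(LiOH), y = n(NaOH).
Titrant: 1x + 1y = 0.01248;  mass: 23.95x + 40.00y = 0.4027
Solving, x = 6.023 × 10^-3 mol, y = 6.461 × 10^-3 mol
mass of LiOH = 6.023 × 10^-3 × 23.95 = 0.1442 g
% LiOH = 0.1442 / 0.4027 × 100 = 35.82 %

35.82 %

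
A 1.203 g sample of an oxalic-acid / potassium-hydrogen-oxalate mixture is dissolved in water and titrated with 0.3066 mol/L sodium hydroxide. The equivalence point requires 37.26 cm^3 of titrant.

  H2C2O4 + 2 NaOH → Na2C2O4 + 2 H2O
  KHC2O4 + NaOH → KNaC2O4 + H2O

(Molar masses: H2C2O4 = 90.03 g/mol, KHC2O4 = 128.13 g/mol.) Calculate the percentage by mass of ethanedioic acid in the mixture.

11.74 %

n(NaOH) = 0.03726 × 0.3066 = 0.01142 mol
Let x = n(H2C2O4), y = n(KHC2O4).
Titrant: 2x + 1y = 0.01142;  mass: 90.03x + 128.13y = 1.203
Solving, x = 1.569 × 10^-3 mol, y = 8.287 × 10^-3 mol
mass of H2C2O4 = 1.569 × 10^-3 × 90.03 = 0.1412 g
% H2C2O4 = 0.1412 / 1.203 × 100 = 11.74 %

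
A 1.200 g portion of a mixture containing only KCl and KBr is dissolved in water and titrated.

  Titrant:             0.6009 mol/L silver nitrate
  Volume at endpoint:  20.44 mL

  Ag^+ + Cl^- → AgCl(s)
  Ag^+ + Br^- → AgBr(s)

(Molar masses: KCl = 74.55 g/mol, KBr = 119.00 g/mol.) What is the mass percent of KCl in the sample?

36.56 %

n(AgNO3) = 0.02044 × 0.6009 = 0.01228 mol
Let x = n(KCl), y = n(KBr).
Titrant: 1x + 1y = 0.01228;  mass: 74.55x + 119.00y = 1.200
Solving, x = 5.885 × 10^-3 mol, y = 6.397 × 10^-3 mol
mass of KCl = 5.885 × 10^-3 × 74.55 = 0.4388 g
% KCl = 0.4388 / 1.200 × 100 = 36.56 %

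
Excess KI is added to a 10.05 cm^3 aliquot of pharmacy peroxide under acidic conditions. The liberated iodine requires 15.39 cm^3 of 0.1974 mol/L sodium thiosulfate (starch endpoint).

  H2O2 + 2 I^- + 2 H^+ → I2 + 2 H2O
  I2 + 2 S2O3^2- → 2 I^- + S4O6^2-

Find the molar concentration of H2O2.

0.1511 mol/L

n(S2O3^2-) = 0.01539 × 0.1974 = 3.038 × 10^-3 mol
n(I2) = n(S2O3^2-)/2 = 1.519 × 10^-3 mol
n(H2O2) in the aliquot = 1.519 × 10^-3 mol (1:1 ratio)
[H2O2] = 1.519 × 10^-3 / 0.01005 = 0.1511 mol/L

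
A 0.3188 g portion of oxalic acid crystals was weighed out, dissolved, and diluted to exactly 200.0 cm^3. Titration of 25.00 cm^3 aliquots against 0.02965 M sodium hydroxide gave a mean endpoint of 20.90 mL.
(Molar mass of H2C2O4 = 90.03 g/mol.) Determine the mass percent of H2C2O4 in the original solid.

70.00 %

H2C2O4 + 2 NaOH → Na2C2O4 + 2 H2O
n(NaOH) per titration = 0.02090 × 0.02965 = 6.197 × 10^-4 mol
From the 1:2 ratio, n(H2C2O4) in each aliquot = 1/2 × 6.197 × 10^-4 = 3.098 × 10^-4 mol
n(H2C2O4) in the whole flask = 3.098 × 10^-4 × 200.0/25.00 = 2.479 × 10^-3 mol
mass of H2C2O4 = 2.479 × 10^-3 × 90.03 = 0.2232 g
% H2C2O4 = 0.2232 / 0.3188 × 100 = 70.00 %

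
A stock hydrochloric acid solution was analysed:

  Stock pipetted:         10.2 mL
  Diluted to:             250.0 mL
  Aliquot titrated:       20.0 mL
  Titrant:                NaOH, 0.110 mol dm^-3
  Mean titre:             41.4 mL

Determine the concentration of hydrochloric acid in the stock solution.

5.58 mol/L

HCl + NaOH → NaCl + H2O
n(NaOH) = 0.0414 × 0.110 = 4.55 × 10^-3 mol
n(HCl) in the aliquot = 4.55 × 10^-3 mol (1:1 ratio)
[HCl]_dilute = 4.55 × 10^-3 / 0.0200 = 0.228 mol/L
Dilution factor = 250.0 / 10.2 = 24.51
[HCl]_stock = 0.228 × 24.51 = 5.58 mol/L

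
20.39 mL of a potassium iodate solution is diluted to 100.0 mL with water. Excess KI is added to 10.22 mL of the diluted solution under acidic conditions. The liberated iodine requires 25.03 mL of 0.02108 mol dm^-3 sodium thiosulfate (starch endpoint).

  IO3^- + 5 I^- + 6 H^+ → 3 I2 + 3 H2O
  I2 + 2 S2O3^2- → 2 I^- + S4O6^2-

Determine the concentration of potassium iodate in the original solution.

n(S2O3^2-) = 0.02503 × 0.02108 = 5.276 × 10^-4 mol
n(I2) = n(S2O3^2-)/2 = 2.638 × 10^-4 mol
From the 1:3 ratio, n(IO3^-) in the aliquot = 1/3 × 2.638 × 10^-4 = 8.794 × 10^-5 mol
[IO3^-]_dilute = 8.794 × 10^-5 / 0.01022 = 0.008605 mol/L
[IO3^-]_original = 0.008605 × 100.0/20.39 = 0.04220 mol/L

0.04220 mol/L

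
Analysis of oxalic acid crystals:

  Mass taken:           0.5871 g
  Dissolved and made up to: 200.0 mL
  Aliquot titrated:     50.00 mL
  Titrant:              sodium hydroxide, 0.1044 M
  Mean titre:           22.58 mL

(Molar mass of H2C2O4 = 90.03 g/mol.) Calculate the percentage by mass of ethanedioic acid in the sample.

H2C2O4 + 2 NaOH → Na2C2O4 + 2 H2O
n(NaOH) per titration = 0.02258 × 0.1044 = 2.357 × 10^-3 mol
From the 1:2 ratio, n(H2C2O4) in each aliquot = 1/2 × 2.357 × 10^-3 = 1.179 × 10^-3 mol
n(H2C2O4) in the whole flask = 1.179 × 10^-3 × 200.0/50.00 = 4.715 × 10^-3 mol
mass of H2C2O4 = 4.715 × 10^-3 × 90.03 = 0.4245 g
% H2C2O4 = 0.4245 / 0.5871 × 100 = 72.30 %

72.30 %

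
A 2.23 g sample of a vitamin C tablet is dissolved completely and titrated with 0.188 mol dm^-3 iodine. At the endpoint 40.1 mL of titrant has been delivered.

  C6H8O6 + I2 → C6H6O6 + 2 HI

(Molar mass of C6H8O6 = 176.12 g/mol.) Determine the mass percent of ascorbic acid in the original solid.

n(I2) = 0.0401 L × 0.188 mol/L = 7.54 × 10^-3 mol
n(C6H8O6) = 7.54 × 10^-3 mol (1:1 ratio)
mass of C6H8O6 = 7.54 × 10^-3 × 176.12 g/mol = 1.33 g
% C6H8O6 = 1.33 / 2.23 × 100 = 59.5 %

59.5 %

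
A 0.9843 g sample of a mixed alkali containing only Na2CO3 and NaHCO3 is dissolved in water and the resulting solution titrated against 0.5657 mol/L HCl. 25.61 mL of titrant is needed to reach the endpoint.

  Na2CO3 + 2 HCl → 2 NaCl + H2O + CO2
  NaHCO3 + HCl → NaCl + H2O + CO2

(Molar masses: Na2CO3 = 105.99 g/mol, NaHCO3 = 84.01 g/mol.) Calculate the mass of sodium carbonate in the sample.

0.3978 g

n(HCl) = 0.02561 × 0.5657 = 0.01449 mol
Let x = n(Na2CO3), y = n(NaHCO3).
Titrant: 2x + 1y = 0.01449;  mass: 105.99x + 84.01y = 0.9843
Solving, x = 3.753 × 10^-3 mol, y = 6.981 × 10^-3 mol
mass of Na2CO3 = 3.753 × 10^-3 × 105.99 = 0.3978 g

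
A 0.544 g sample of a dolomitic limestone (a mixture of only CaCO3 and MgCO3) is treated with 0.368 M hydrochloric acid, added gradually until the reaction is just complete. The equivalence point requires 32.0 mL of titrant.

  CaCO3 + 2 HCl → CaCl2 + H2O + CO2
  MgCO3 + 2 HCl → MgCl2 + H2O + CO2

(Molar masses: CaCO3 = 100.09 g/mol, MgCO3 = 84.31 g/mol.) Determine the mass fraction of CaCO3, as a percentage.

55.5 %

n(HCl) = 0.0320 × 0.368 = 0.0118 mol
Let x = n(CaCO3), y = n(MgCO3).
Titrant: 2x + 2y = 0.0118;  mass: 100.09x + 84.31y = 0.544
Solving, x = 3.02 × 10^-3 mol, y = 2.87 × 10^-3 mol
mass of CaCO3 = 3.02 × 10^-3 × 100.09 = 0.302 g
% CaCO3 = 0.302 / 0.544 × 100 = 55.5 %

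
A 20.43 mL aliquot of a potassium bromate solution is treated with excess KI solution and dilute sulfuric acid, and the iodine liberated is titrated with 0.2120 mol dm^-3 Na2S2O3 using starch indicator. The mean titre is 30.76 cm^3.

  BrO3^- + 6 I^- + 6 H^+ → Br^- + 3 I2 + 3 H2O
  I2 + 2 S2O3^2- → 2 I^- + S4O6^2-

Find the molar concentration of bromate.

0.05320 mol/L

n(S2O3^2-) = 0.03076 × 0.2120 = 6.521 × 10^-3 mol
n(I2) = n(S2O3^2-)/2 = 3.261 × 10^-3 mol
From the 1:3 ratio, n(BrO3^-) in the aliquot = 1/3 × 3.261 × 10^-3 = 1.087 × 10^-3 mol
[BrO3^-] = 1.087 × 10^-3 / 0.02043 = 0.05320 mol/L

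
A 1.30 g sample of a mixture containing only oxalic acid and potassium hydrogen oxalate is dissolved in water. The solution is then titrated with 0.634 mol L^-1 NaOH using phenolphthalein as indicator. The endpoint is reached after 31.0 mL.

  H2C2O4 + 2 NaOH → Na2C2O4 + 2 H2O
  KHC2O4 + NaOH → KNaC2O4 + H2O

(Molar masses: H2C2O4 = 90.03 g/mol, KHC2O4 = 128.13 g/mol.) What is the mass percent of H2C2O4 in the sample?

n(NaOH) = 0.0310 × 0.634 = 0.0197 mol
Let x = n(H2C2O4), y = n(KHC2O4).
Titrant: 2x + 1y = 0.0197;  mass: 90.03x + 128.13y = 1.30
Solving, x = 7.33 × 10^-3 mol, y = 5.00 × 10^-3 mol
mass of H2C2O4 = 7.33 × 10^-3 × 90.03 = 0.660 g
% H2C2O4 = 0.660 / 1.30 × 100 = 50.8 %

50.8 %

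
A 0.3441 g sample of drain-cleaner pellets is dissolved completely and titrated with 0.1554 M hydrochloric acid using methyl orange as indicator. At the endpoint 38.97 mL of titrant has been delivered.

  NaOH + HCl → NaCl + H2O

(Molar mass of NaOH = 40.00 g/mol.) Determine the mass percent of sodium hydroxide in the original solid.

n(HCl) = 0.03897 L × 0.1554 mol/L = 6.056 × 10^-3 mol
n(NaOH) = 6.056 × 10^-3 mol (1:1 ratio)
mass of NaOH = 6.056 × 10^-3 × 40.00 g/mol = 0.2422 g
% NaOH = 0.2422 / 0.3441 × 100 = 70.40 %

70.40 %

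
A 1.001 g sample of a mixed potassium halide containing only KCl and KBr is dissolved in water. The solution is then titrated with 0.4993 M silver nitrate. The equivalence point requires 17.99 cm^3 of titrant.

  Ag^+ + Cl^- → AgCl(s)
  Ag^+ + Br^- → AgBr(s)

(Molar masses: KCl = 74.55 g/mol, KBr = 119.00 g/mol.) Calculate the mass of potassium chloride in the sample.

n(AgNO3) = 0.01799 × 0.4993 = 8.982 × 10^-3 mol
Let x = n(KCl), y = n(KBr).
Titrant: 1x + 1y = 8.982 × 10^-3;  mass: 74.55x + 119.00y = 1.001
Solving, x = 1.528 × 10^-3 mol, y = 7.455 × 10^-3 mol
mass of KCl = 1.528 × 10^-3 × 74.55 = 0.1139 g

0.1139 g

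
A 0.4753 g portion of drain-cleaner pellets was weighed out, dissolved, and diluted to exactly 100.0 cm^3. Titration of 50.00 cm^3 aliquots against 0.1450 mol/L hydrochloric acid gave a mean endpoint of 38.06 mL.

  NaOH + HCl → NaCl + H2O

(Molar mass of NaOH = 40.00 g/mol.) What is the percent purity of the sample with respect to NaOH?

92.89 %

n(HCl) per titration = 0.03806 × 0.1450 = 5.519 × 10^-3 mol
n(NaOH) in each aliquot = 5.519 × 10^-3 mol (1:1 ratio)
n(NaOH) in the whole flask = 5.519 × 10^-3 × 100.0/50.00 = 0.01104 mol
mass of NaOH = 0.01104 × 40.00 = 0.4415 g
% NaOH = 0.4415 / 0.4753 × 100 = 92.89 %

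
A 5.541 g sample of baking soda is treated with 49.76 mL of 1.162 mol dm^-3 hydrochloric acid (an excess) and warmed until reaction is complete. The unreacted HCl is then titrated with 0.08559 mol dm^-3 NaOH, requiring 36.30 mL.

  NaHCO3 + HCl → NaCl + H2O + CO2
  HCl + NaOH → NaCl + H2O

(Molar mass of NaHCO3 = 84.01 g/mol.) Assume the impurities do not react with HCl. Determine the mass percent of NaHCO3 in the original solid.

82.96 %

n(HCl) added = 0.04976 × 1.162 = 0.05782 mol
n(NaOH) used in back-titration = 0.03630 × 0.08559 = 3.107 × 10^-3 mol
n(HCl) left over = 3.107 × 10^-3 mol (1:1 ratio)
n(HCl) consumed by analyte = 0.05782 − 3.107 × 10^-3 = 0.05471 mol
n(NaHCO3) = 0.05471 mol (1:1 ratio)
mass of NaHCO3 = 0.05471 × 84.01 = 4.597 g
% NaHCO3 = 4.597 / 5.541 × 100 = 82.96 %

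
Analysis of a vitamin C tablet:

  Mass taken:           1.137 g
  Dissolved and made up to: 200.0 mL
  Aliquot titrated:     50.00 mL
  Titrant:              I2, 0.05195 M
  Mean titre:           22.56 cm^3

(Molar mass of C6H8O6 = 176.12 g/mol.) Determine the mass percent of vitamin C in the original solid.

C6H8O6 + I2 → C6H6O6 + 2 HI
n(I2) per titration = 0.02256 × 0.05195 = 1.172 × 10^-3 mol
n(C6H8O6) in each aliquot = 1.172 × 10^-3 mol (1:1 ratio)
n(C6H8O6) in the whole flask = 1.172 × 10^-3 × 200.0/50.00 = 4.688 × 10^-3 mol
mass of C6H8O6 = 4.688 × 10^-3 × 176.12 = 0.8256 g
% C6H8O6 = 0.8256 / 1.137 × 100 = 72.62 %

72.62 %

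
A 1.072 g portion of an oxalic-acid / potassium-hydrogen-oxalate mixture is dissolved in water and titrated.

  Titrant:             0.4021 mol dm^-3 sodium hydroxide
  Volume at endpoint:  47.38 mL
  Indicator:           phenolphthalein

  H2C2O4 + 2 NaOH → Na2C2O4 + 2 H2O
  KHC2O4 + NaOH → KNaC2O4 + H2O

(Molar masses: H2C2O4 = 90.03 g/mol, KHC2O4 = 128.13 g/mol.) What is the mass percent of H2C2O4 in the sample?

n(NaOH) = 0.04738 × 0.4021 = 0.01905 mol
Let x = n(H2C2O4), y = n(KHC2O4).
Titrant: 2x + 1y = 0.01905;  mass: 90.03x + 128.13y = 1.072
Solving, x = 8.236 × 10^-3 mol, y = 2.580 × 10^-3 mol
mass of H2C2O4 = 8.236 × 10^-3 × 90.03 = 0.7415 g
% H2C2O4 = 0.7415 / 1.072 × 100 = 69.17 %

69.17 %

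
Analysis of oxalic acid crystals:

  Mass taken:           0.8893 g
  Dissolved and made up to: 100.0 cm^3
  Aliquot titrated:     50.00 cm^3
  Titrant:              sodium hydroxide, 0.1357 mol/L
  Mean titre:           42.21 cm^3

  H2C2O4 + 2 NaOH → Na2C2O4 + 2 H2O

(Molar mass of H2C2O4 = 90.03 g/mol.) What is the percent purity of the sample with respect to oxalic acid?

57.99 %

n(NaOH) per titration = 0.04221 × 0.1357 = 5.728 × 10^-3 mol
From the 1:2 ratio, n(H2C2O4) in each aliquot = 1/2 × 5.728 × 10^-3 = 2.864 × 10^-3 mol
n(H2C2O4) in the whole flask = 2.864 × 10^-3 × 100.0/50.00 = 5.728 × 10^-3 mol
mass of H2C2O4 = 5.728 × 10^-3 × 90.03 = 0.5157 g
% H2C2O4 = 0.5157 / 0.8893 × 100 = 57.99 %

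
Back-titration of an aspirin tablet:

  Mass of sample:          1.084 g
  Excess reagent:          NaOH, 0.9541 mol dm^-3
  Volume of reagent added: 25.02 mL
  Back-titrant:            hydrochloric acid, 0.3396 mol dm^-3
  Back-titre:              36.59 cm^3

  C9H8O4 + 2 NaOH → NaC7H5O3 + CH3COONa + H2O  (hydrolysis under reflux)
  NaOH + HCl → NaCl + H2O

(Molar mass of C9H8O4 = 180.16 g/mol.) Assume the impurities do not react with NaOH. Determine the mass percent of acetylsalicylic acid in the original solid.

n(NaOH) added = 0.02502 × 0.9541 = 0.02387 mol
n(HCl) used in back-titration = 0.03659 × 0.3396 = 0.01243 mol
n(NaOH) left over = 0.01243 mol (1:1 ratio)
n(NaOH) consumed by analyte = 0.02387 − 0.01243 = 0.01145 mol
From the 1:2 ratio, n(C9H8O4) = 1/2 × 0.01145 = 5.723 × 10^-3 mol
mass of C9H8O4 = 5.723 × 10^-3 × 180.16 = 1.031 g
% C9H8O4 = 1.031 / 1.084 × 100 = 95.11 %

95.11 %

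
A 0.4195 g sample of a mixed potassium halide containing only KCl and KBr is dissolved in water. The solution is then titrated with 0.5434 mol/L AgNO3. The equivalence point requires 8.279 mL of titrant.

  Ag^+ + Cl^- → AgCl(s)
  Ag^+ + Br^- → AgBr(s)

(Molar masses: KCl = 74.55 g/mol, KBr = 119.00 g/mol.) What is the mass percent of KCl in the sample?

46.32 %

n(AgNO3) = 0.008279 × 0.5434 = 4.499 × 10^-3 mol
Let x = n(KCl), y = n(KBr).
Titrant: 1x + 1y = 4.499 × 10^-3;  mass: 74.55x + 119.00y = 0.4195
Solving, x = 2.606 × 10^-3 mol, y = 1.892 × 10^-3 mol
mass of KCl = 2.606 × 10^-3 × 74.55 = 0.1943 g
% KCl = 0.1943 / 0.4195 × 100 = 46.32 %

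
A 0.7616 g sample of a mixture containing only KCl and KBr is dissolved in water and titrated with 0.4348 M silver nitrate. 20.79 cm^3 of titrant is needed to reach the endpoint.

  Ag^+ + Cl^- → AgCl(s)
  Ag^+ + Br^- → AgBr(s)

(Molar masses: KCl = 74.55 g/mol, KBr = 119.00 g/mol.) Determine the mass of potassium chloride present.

0.5268 g

n(AgNO3) = 0.02079 × 0.4348 = 9.039 × 10^-3 mol
Let x = n(KCl), y = n(KBr).
Titrant: 1x + 1y = 9.039 × 10^-3;  mass: 74.55x + 119.00y = 0.7616
Solving, x = 7.066 × 10^-3 mol, y = 1.973 × 10^-3 mol
mass of KCl = 7.066 × 10^-3 × 74.55 = 0.5268 g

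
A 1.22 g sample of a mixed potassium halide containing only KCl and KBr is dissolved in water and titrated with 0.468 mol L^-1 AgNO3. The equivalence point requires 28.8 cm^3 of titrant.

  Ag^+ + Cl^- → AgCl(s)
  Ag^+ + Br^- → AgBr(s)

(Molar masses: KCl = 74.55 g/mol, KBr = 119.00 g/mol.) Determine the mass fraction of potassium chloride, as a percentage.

n(AgNO3) = 0.0288 × 0.468 = 0.0135 mol
Let x = n(KCl), y = n(KBr).
Titrant: 1x + 1y = 0.0135;  mass: 74.55x + 119.00y = 1.22
Solving, x = 8.64 × 10^-3 mol, y = 4.84 × 10^-3 mol
mass of KCl = 8.64 × 10^-3 × 74.55 = 0.644 g
% KCl = 0.644 / 1.22 × 100 = 52.8 %

52.8 %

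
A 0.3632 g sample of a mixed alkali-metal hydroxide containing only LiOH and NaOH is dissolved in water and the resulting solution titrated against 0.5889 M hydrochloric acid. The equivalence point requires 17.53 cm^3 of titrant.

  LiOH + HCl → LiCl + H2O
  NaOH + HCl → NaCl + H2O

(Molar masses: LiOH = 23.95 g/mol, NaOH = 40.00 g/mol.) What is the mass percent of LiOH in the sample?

20.43 %

n(HCl) = 0.01753 × 0.5889 = 0.01032 mol
Let x = n(LiOH), y = n(NaOH).
Titrant: 1x + 1y = 0.01032;  mass: 23.95x + 40.00y = 0.3632
Solving, x = 3.099 × 10^-3 mol, y = 7.225 × 10^-3 mol
mass of LiOH = 3.099 × 10^-3 × 23.95 = 0.07422 g
% LiOH = 0.07422 / 0.3632 × 100 = 20.43 %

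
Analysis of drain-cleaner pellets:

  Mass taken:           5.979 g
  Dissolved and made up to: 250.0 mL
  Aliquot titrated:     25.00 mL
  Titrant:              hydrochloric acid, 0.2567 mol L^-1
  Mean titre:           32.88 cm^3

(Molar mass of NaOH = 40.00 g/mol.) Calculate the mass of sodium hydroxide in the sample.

3.376 g

NaOH + HCl → NaCl + H2O
n(HCl) per titration = 0.03288 × 0.2567 = 8.440 × 10^-3 mol
n(NaOH) in each aliquot = 8.440 × 10^-3 mol (1:1 ratio)
n(NaOH) in the whole flask = 8.440 × 10^-3 × 250.0/25.00 = 0.08440 mol
mass of NaOH = 0.08440 × 40.00 = 3.376 g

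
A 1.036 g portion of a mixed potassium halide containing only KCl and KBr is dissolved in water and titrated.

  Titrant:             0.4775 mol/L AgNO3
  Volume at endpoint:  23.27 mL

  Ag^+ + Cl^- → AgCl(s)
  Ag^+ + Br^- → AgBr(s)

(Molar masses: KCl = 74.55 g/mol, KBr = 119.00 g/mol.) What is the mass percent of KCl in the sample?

46.34 %

n(AgNO3) = 0.02327 × 0.4775 = 0.01111 mol
Let x = n(KCl), y = n(KBr).
Titrant: 1x + 1y = 0.01111;  mass: 74.55x + 119.00y = 1.036
Solving, x = 6.440 × 10^-3 mol, y = 4.671 × 10^-3 mol
mass of KCl = 6.440 × 10^-3 × 74.55 = 0.4801 g
% KCl = 0.4801 / 1.036 × 100 = 46.34 %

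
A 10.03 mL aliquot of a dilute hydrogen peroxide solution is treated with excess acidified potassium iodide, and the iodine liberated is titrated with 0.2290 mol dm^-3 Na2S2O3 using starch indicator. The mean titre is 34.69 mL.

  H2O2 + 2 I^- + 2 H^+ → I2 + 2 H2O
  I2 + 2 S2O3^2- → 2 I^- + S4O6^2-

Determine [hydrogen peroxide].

n(S2O3^2-) = 0.03469 × 0.2290 = 7.944 × 10^-3 mol
n(I2) = n(S2O3^2-)/2 = 3.972 × 10^-3 mol
n(H2O2) in the aliquot = 3.972 × 10^-3 mol (1:1 ratio)
[H2O2] = 3.972 × 10^-3 / 0.01003 = 0.3960 mol/L

0.3960 mol/L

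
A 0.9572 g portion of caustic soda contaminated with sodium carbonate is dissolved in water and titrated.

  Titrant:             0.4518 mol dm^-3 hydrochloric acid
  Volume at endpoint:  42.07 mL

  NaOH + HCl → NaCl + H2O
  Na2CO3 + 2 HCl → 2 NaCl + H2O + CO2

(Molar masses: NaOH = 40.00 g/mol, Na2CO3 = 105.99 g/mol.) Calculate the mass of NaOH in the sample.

0.1542 g

n(HCl) = 0.04207 × 0.4518 = 0.01901 mol
Let x = n(NaOH), y = n(Na2CO3).
Titrant: 1x + 2y = 0.01901;  mass: 40.00x + 105.99y = 0.9572
Solving, x = 3.854 × 10^-3 mol, y = 7.576 × 10^-3 mol
mass of NaOH = 3.854 × 10^-3 × 40.00 = 0.1542 g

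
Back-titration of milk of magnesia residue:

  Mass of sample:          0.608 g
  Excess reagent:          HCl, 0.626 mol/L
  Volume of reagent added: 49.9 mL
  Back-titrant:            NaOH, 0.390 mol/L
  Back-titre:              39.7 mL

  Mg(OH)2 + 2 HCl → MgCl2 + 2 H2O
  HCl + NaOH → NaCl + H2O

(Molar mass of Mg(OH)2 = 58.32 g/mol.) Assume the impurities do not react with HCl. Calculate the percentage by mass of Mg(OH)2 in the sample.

n(HCl) added = 0.0499 × 0.626 = 0.0312 mol
n(NaOH) used in back-titration = 0.0397 × 0.390 = 0.0155 mol
n(HCl) left over = 0.0155 mol (1:1 ratio)
n(HCl) consumed by analyte = 0.0312 − 0.0155 = 0.0158 mol
From the 1:2 ratio, n(Mg(OH)2) = 1/2 × 0.0158 = 7.88 × 10^-3 mol
mass of Mg(OH)2 = 7.88 × 10^-3 × 58.32 = 0.459 g
% Mg(OH)2 = 0.459 / 0.608 × 100 = 75.6 %

75.6 %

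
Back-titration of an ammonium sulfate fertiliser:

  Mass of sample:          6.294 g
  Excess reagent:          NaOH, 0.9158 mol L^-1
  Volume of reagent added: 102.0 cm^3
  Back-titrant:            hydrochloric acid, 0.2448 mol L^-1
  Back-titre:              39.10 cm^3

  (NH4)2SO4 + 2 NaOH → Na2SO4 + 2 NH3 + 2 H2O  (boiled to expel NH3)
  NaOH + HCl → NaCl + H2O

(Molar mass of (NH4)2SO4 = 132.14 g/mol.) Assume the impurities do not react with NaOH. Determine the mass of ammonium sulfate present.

n(NaOH) added = 0.1020 × 0.9158 = 0.09341 mol
n(HCl) used in back-titration = 0.03910 × 0.2448 = 9.572 × 10^-3 mol
n(NaOH) left over = 9.572 × 10^-3 mol (1:1 ratio)
n(NaOH) consumed by analyte = 0.09341 − 9.572 × 10^-3 = 0.08384 mol
From the 1:2 ratio, n((NH4)2SO4) = 1/2 × 0.08384 = 0.04192 mol
mass of (NH4)2SO4 = 0.04192 × 132.14 = 5.539 g

5.539 g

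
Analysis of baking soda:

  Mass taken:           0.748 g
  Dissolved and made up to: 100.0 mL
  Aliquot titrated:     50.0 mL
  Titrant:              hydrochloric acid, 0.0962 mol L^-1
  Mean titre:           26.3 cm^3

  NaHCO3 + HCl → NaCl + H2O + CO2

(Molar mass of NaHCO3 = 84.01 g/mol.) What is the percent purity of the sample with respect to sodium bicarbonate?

56.8 %

n(HCl) per titration = 0.0263 × 0.0962 = 2.53 × 10^-3 mol
n(NaHCO3) in each aliquot = 2.53 × 10^-3 mol (1:1 ratio)
n(NaHCO3) in the whole flask = 2.53 × 10^-3 × 100.0/50.0 = 5.06 × 10^-3 mol
mass of NaHCO3 = 5.06 × 10^-3 × 84.01 = 0.425 g
% NaHCO3 = 0.425 / 0.748 × 100 = 56.8 %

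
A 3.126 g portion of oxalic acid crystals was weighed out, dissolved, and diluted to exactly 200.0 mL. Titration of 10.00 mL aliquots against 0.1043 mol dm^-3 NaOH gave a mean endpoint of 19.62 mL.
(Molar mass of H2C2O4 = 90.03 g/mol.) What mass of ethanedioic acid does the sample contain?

1.842 g

H2C2O4 + 2 NaOH → Na2C2O4 + 2 H2O
n(NaOH) per titration = 0.01962 × 0.1043 = 2.046 × 10^-3 mol
From the 1:2 ratio, n(H2C2O4) in each aliquot = 1/2 × 2.046 × 10^-3 = 1.023 × 10^-3 mol
n(H2C2O4) in the whole flask = 1.023 × 10^-3 × 200.0/10.00 = 0.02046 mol
mass of H2C2O4 = 0.02046 × 90.03 = 1.842 g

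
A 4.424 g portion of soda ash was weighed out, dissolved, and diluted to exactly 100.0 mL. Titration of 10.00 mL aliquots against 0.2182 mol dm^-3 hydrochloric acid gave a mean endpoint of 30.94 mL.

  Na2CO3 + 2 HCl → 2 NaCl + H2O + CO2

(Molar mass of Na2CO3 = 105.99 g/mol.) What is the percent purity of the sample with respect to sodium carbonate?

80.87 %

n(HCl) per titration = 0.03094 × 0.2182 = 6.751 × 10^-3 mol
From the 1:2 ratio, n(Na2CO3) in each aliquot = 1/2 × 6.751 × 10^-3 = 3.376 × 10^-3 mol
n(Na2CO3) in the whole flask = 3.376 × 10^-3 × 100.0/10.00 = 0.03376 mol
mass of Na2CO3 = 0.03376 × 105.99 = 3.578 g
% Na2CO3 = 3.578 / 4.424 × 100 = 80.87 %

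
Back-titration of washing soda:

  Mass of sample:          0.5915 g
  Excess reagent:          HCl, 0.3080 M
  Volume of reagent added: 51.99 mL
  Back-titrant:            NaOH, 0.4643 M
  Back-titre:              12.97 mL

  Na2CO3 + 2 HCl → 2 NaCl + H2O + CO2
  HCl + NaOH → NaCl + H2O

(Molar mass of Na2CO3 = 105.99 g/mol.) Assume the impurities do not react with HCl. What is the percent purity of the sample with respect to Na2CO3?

89.51 %

n(HCl) added = 0.05199 × 0.3080 = 0.01601 mol
n(NaOH) used in back-titration = 0.01297 × 0.4643 = 6.022 × 10^-3 mol
n(HCl) left over = 6.022 × 10^-3 mol (1:1 ratio)
n(HCl) consumed by analyte = 0.01601 − 6.022 × 10^-3 = 9.991 × 10^-3 mol
From the 1:2 ratio, n(Na2CO3) = 1/2 × 9.991 × 10^-3 = 4.995 × 10^-3 mol
mass of Na2CO3 = 4.995 × 10^-3 × 105.99 = 0.5295 g
% Na2CO3 = 0.5295 / 0.5915 × 100 = 89.51 %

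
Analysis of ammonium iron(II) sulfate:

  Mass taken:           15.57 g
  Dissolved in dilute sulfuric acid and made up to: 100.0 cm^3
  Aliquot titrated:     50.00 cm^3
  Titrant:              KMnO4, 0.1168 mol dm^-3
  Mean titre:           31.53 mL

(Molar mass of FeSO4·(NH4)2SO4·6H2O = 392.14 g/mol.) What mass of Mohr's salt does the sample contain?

MnO4^- + 5 Fe^2+ + 8 H^+ → Mn^2+ + 5 Fe^3+ + 4 H2O
n(KMnO4) per titration = 0.03153 × 0.1168 = 3.683 × 10^-3 mol
From the 5:1 ratio, n(FeSO4·(NH4)2SO4·6H2O) in each aliquot = 5/1 × 3.683 × 10^-3 = 0.01841 mol
n(FeSO4·(NH4)2SO4·6H2O) in the whole flask = 0.01841 × 100.0/50.00 = 0.03683 mol
mass of FeSO4·(NH4)2SO4·6H2O = 0.03683 × 392.14 = 14.44 g

14.44 g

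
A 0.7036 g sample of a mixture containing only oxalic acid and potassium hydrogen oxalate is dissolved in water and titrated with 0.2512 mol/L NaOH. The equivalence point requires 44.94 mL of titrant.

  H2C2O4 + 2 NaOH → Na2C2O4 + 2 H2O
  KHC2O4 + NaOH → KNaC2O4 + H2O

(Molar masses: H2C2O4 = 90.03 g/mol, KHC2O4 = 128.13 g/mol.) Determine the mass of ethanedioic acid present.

0.4023 g

n(NaOH) = 0.04494 × 0.2512 = 0.01129 mol
Let x = n(H2C2O4), y = n(KHC2O4).
Titrant: 2x + 1y = 0.01129;  mass: 90.03x + 128.13y = 0.7036
Solving, x = 4.469 × 10^-3 mol, y = 2.351 × 10^-3 mol
mass of H2C2O4 = 4.469 × 10^-3 × 90.03 = 0.4023 g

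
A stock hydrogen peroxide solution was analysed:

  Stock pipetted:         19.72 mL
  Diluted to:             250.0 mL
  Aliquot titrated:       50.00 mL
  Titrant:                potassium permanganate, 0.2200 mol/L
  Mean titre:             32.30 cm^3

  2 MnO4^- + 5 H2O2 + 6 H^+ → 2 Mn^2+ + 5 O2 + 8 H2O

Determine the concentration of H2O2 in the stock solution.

n(KMnO4) = 0.03230 × 0.2200 = 7.106 × 10^-3 mol
From the 5:2 ratio, n(H2O2) in the aliquot = 5/2 × 7.106 × 10^-3 = 0.01776 mol
[H2O2]_dilute = 0.01776 / 0.05000 = 0.3553 mol/L
Dilution factor = 250.0 / 19.72 = 12.68
[H2O2]_stock = 0.3553 × 12.68 = 4.504 mol/L

4.504 mol/L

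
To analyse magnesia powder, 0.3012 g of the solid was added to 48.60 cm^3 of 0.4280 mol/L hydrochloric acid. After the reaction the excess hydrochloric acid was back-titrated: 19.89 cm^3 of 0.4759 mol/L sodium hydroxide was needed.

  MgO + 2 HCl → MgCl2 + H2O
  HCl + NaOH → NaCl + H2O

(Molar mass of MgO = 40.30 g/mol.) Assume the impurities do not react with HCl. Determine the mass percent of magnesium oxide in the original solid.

n(HCl) added = 0.04860 × 0.4280 = 0.02080 mol
n(NaOH) used in back-titration = 0.01989 × 0.4759 = 9.466 × 10^-3 mol
n(HCl) left over = 9.466 × 10^-3 mol (1:1 ratio)
n(HCl) consumed by analyte = 0.02080 − 9.466 × 10^-3 = 0.01134 mol
From the 1:2 ratio, n(MgO) = 1/2 × 0.01134 = 5.668 × 10^-3 mol
mass of MgO = 5.668 × 10^-3 × 40.30 = 0.2284 g
% MgO = 0.2284 / 0.3012 × 100 = 75.83 %

75.83 %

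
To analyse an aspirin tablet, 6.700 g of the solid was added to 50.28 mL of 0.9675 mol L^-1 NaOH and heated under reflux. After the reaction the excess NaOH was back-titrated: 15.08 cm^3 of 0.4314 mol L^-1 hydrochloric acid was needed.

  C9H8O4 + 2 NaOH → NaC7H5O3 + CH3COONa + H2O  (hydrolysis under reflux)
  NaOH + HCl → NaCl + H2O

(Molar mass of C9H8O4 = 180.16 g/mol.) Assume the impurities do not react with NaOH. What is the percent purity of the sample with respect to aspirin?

n(NaOH) added = 0.05028 × 0.9675 = 0.04865 mol
n(HCl) used in back-titration = 0.01508 × 0.4314 = 6.506 × 10^-3 mol
n(NaOH) left over = 6.506 × 10^-3 mol (1:1 ratio)
n(NaOH) consumed by analyte = 0.04865 − 6.506 × 10^-3 = 0.04214 mol
From the 1:2 ratio, n(C9H8O4) = 1/2 × 0.04214 = 0.02107 mol
mass of C9H8O4 = 0.02107 × 180.16 = 3.796 g
% C9H8O4 = 3.796 / 6.700 × 100 = 56.66 %

56.66 %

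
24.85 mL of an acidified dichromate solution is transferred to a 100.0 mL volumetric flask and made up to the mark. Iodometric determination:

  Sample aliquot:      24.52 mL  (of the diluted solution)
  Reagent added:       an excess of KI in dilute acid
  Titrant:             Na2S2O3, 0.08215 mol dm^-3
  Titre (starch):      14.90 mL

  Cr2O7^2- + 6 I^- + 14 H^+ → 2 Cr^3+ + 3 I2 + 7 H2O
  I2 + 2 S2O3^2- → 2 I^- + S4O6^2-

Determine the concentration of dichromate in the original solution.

n(S2O3^2-) = 0.01490 × 0.08215 = 1.224 × 10^-3 mol
n(I2) = n(S2O3^2-)/2 = 6.120 × 10^-4 mol
From the 1:3 ratio, n(Cr2O7^2-) in the aliquot = 1/3 × 6.120 × 10^-4 = 2.040 × 10^-4 mol
[Cr2O7^2-]_dilute = 2.040 × 10^-4 / 0.02452 = 0.008320 mol/L
[Cr2O7^2-]_original = 0.008320 × 100.0/24.85 = 0.03348 mol/L

0.03348 mol/L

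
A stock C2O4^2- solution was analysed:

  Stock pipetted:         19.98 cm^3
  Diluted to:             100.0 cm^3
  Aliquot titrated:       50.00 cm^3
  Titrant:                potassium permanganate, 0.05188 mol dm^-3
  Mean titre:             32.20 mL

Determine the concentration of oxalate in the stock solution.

0.4181 mol/L

2 MnO4^- + 5 C2O4^2- + 16 H^+ → 2 Mn^2+ + 10 CO2 + 8 H2O
n(KMnO4) = 0.03220 × 0.05188 = 1.671 × 10^-3 mol
From the 5:2 ratio, n(C2O4^2-) in the aliquot = 5/2 × 1.671 × 10^-3 = 4.176 × 10^-3 mol
[C2O4^2-]_dilute = 4.176 × 10^-3 / 0.05000 = 0.08353 mol/L
Dilution factor = 100.0 / 19.98 = 5.005
[C2O4^2-]_stock = 0.08353 × 5.005 = 0.4181 mol/L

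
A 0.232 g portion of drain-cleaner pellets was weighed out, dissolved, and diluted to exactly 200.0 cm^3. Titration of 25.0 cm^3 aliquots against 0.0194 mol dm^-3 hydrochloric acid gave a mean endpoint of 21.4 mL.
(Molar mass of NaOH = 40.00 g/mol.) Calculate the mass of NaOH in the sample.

0.133 g

NaOH + HCl → NaCl + H2O
n(HCl) per titration = 0.0214 × 0.0194 = 4.15 × 10^-4 mol
n(NaOH) in each aliquot = 4.15 × 10^-4 mol (1:1 ratio)
n(NaOH) in the whole flask = 4.15 × 10^-4 × 200.0/25.0 = 3.32 × 10^-3 mol
mass of NaOH = 3.32 × 10^-3 × 40.00 = 0.133 g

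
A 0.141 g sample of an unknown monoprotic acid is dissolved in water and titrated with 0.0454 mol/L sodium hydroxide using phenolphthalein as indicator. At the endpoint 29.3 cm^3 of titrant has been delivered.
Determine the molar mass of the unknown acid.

n(NaOH) = 0.0293 L × 0.0454 mol/L = 1.33 × 10^-3 mol
n(HA) = 1.33 × 10^-3 mol (1:1 ratio)
M = m / n = 0.141 g / 1.33 × 10^-3 mol = 106 g/mol

106 g/mol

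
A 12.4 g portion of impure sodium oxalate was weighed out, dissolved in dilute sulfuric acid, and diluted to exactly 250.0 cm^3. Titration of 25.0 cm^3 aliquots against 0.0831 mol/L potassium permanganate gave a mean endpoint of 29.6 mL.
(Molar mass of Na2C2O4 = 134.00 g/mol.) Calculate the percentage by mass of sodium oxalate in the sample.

66.5 %

2 MnO4^- + 5 C2O4^2- + 16 H^+ → 2 Mn^2+ + 10 CO2 + 8 H2O
n(KMnO4) per titration = 0.0296 × 0.0831 = 2.46 × 10^-3 mol
From the 5:2 ratio, n(Na2C2O4) in each aliquot = 5/2 × 2.46 × 10^-3 = 6.15 × 10^-3 mol
n(Na2C2O4) in the whole flask = 6.15 × 10^-3 × 250.0/25.0 = 0.0615 mol
mass of Na2C2O4 = 0.0615 × 134.00 = 8.24 g
% Na2C2O4 = 8.24 / 12.4 × 100 = 66.5 %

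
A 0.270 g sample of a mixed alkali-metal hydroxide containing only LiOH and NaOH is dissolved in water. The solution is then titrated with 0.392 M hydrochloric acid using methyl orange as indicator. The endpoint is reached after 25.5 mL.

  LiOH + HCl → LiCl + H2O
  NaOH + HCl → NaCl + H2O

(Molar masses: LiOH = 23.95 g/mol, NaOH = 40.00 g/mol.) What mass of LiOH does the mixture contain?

0.194 g

n(HCl) = 0.0255 × 0.392 = 10.00 × 10^-3 mol
Let x = n(LiOH), y = n(NaOH).
Titrant: 1x + 1y = 10.00 × 10^-3;  mass: 23.95x + 40.00y = 0.270
Solving, x = 8.09 × 10^-3 mol, y = 1.91 × 10^-3 mol
mass of LiOH = 8.09 × 10^-3 × 23.95 = 0.194 g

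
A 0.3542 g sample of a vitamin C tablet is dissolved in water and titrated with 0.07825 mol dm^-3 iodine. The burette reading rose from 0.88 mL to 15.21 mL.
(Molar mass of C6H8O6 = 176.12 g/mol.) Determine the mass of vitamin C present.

C6H8O6 + I2 → C6H6O6 + 2 HI
n(I2) = 0.01433 L × 0.07825 mol/L = 1.121 × 10^-3 mol
n(C6H8O6) = 1.121 × 10^-3 mol (1:1 ratio)
mass of C6H8O6 = 1.121 × 10^-3 × 176.12 g/mol = 0.1975 g

0.1975 g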